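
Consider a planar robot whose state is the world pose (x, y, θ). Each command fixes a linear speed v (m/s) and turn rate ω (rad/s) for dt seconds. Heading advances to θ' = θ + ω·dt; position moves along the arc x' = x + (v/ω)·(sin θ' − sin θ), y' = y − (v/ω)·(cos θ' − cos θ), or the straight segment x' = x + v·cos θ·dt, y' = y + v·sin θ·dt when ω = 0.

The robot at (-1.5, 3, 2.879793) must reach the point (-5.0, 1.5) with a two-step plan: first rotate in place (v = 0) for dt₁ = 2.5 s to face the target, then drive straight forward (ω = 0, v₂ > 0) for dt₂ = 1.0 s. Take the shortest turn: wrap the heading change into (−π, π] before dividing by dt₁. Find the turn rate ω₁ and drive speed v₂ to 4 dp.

heading to target = atan2(1.5−3, -5−-1.5) = -2.7367
Δθ = wrap(-2.7367 − 2.8798) = 0.6667; ω₁ = Δθ/dt₁ = 0.2667
distance = √((-5−-1.5)² + (1.5−3)²) = 3.8079; v₂ = distance/dt₂ = 3.8079

ω₁ = 0.2667, v₂ = 3.8079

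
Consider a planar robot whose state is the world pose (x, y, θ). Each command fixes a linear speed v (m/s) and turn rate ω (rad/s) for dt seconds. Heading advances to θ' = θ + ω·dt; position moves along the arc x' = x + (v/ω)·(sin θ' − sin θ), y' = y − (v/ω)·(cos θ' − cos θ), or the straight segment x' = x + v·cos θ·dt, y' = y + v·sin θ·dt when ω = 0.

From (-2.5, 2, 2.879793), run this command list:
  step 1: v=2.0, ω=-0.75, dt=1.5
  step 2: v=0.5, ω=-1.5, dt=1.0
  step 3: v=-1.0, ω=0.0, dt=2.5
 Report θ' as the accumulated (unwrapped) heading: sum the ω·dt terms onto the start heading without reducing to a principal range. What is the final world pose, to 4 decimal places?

(-6.6071, 3.8414, 0.2548)

step 1: θ'=1.7548 (R=-2.6667) → pose (-4.4315, 4.0879, 1.7548)
step 2: θ'=0.2548 (R=-0.3333) → pose (-4.1878, 4.4715, 0.2548)
step 3: θ'=0.2548 (straight) → pose (-6.6071, 3.8414, 0.2548)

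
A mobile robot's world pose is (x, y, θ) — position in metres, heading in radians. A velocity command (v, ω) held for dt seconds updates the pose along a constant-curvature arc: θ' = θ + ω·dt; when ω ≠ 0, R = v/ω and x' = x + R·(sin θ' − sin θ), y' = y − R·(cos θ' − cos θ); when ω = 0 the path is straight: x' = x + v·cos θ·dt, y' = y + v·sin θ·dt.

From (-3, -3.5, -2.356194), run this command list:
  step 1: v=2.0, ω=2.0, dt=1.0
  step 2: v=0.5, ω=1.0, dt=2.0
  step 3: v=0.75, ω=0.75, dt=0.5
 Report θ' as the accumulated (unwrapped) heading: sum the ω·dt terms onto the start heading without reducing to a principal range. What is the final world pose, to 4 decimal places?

(-2.0646, -4.2790, 2.0188)

step 1: θ'=-0.3562 (R=1.0000) → pose (-2.6416, -5.1443, -0.3562)
step 2: θ'=1.6438 (R=0.5000) → pose (-1.9686, -4.6392, 1.6438)
step 3: θ'=2.0188 (R=1.0000) → pose (-2.0646, -4.2790, 2.0188)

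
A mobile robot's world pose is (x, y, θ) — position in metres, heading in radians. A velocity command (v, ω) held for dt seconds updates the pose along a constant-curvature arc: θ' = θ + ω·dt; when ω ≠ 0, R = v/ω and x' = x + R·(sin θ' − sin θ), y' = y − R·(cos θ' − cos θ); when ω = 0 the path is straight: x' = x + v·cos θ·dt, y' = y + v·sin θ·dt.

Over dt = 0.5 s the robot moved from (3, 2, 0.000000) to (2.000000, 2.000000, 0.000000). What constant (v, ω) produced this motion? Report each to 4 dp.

v = -2.0000, ω = 0.0000

Δθ = 0.000000 − 0.000000 = 0.000000
ω = Δθ/dt = 0.000000/0.5 = 0.0000
ω = 0 → v = (Δx·cos θ + Δy·sin θ)/dt = -2.0000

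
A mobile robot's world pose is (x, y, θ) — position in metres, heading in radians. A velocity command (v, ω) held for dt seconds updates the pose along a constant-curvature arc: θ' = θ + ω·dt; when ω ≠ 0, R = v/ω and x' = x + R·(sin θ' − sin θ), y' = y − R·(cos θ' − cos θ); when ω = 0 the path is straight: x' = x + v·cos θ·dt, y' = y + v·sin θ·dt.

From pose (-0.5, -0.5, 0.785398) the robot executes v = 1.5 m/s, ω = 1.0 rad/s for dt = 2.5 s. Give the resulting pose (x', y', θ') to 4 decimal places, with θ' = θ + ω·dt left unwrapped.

(-1.7756, 2.0452, 3.2854)

θ' = 0.7854 + 1.0·2.5 = 3.2854
R = v/ω = 1.5/1.0 = 1.5000
x' = -0.5 + 1.5000·(sin 3.2854 − sin 0.7854) = -1.7756
y' = -0.5 − 1.5000·(cos 3.2854 − cos 0.7854) = 2.0452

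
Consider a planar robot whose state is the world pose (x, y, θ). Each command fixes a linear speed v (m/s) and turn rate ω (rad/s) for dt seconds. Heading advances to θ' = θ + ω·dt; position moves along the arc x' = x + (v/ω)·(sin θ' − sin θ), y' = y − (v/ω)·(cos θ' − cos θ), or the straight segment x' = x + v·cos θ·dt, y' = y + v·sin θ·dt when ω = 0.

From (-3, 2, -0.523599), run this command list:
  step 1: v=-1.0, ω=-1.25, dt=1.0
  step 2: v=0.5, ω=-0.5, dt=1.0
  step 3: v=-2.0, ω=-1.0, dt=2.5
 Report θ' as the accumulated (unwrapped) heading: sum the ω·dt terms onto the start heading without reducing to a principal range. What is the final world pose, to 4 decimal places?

step 1: θ'=-1.7736 (R=0.8000) → pose (-3.3836, 2.8540, -1.7736)
step 2: θ'=-2.2736 (R=-1.0000) → pose (-3.6001, 2.4090, -2.2736)
step 3: θ'=-4.7736 (R=2.0000) → pose (-0.0778, 0.9939, -4.7736)

(-0.0778, 0.9939, -4.7736)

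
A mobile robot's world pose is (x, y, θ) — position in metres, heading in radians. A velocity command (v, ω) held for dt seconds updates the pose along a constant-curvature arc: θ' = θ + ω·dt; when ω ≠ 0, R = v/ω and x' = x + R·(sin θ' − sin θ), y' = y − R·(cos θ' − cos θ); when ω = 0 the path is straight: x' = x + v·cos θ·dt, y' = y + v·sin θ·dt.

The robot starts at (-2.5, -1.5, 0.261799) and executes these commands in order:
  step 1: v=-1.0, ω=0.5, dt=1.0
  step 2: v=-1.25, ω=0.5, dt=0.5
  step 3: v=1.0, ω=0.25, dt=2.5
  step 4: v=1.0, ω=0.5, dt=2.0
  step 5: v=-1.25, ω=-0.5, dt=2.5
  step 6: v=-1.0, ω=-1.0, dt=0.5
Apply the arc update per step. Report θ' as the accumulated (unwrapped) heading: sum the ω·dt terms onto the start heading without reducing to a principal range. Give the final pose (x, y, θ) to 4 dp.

(-3.1443, -1.5585, 0.8868)

step 1: θ'=0.7618 (R=-2.0000) → pose (-3.3628, -1.9847, 0.7618)
step 2: θ'=1.0118 (R=-2.5000) → pose (-3.7567, -2.4678, 1.0118)
step 3: θ'=1.6368 (R=4.0000) → pose (-3.1566, -0.0826, 1.6368)
step 4: θ'=2.6368 (R=2.0000) → pose (-4.1850, 1.5360, 2.6368)
step 5: θ'=1.3868 (R=2.5000) → pose (-2.9362, -1.1096, 1.3868)
step 6: θ'=0.8868 (R=1.0000) → pose (-3.1443, -1.5585, 0.8868)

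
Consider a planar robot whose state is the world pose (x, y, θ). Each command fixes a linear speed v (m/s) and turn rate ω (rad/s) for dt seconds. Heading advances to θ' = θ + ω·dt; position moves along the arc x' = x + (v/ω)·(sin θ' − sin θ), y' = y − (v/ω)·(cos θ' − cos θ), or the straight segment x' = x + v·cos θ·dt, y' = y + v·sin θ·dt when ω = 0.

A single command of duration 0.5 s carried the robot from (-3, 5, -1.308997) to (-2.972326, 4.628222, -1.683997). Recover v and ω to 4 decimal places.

v = 0.7500, ω = -0.7500

Δθ = -1.683997 − -1.308997 = -0.375000
ω = Δθ/dt = -0.375000/0.5 = -0.7500
R = −Δy/(cos θ' − cos θ) = -1.0000
v = R·ω = -1.0000·-0.7500 = 0.7500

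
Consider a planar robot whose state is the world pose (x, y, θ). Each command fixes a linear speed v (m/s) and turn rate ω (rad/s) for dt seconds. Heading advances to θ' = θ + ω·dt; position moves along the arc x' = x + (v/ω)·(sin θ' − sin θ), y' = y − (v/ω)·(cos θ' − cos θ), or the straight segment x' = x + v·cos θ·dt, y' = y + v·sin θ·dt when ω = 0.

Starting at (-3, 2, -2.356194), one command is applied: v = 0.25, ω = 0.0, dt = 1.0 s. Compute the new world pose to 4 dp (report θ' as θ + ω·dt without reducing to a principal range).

θ' = -2.3562 + 0.0·1.0 = -2.3562
ω = 0 → straight: x' = -3 + 0.25·cos(-2.3562)·1.0 = -3.1768
y' = 2 + 0.25·sin(-2.3562)·1.0 = 1.8232

(-3.1768, 1.8232, -2.3562)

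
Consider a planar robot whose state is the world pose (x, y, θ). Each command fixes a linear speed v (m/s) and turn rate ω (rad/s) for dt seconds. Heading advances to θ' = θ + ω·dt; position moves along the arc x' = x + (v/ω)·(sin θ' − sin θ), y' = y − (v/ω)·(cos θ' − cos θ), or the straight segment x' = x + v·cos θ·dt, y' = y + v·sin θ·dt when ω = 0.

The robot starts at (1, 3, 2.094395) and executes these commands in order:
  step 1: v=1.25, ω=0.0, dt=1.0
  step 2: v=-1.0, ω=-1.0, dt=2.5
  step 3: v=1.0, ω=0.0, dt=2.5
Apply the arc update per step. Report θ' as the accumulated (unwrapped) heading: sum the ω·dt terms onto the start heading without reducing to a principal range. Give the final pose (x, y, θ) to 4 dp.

(1.4116, 1.6772, -0.4056)

step 1: θ'=2.0944 (straight) → pose (0.3750, 4.0825, 2.0944)
step 2: θ'=-0.4056 (R=1.0000) → pose (-0.8856, 2.6637, -0.4056)
step 3: θ'=-0.4056 (straight) → pose (1.4116, 1.6772, -0.4056)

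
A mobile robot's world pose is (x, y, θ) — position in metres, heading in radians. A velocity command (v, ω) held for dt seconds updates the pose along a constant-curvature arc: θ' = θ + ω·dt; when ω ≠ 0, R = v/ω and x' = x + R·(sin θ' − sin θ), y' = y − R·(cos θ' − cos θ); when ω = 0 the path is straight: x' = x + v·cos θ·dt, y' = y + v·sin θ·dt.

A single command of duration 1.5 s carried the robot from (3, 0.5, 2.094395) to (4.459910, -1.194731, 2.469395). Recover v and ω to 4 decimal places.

v = -1.5000, ω = 0.2500

Δθ = 2.469395 − 2.094395 = 0.375000
ω = Δθ/dt = 0.375000/1.5 = 0.2500
R = −Δy/(cos θ' − cos θ) = -6.0000
v = R·ω = -6.0000·0.2500 = -1.5000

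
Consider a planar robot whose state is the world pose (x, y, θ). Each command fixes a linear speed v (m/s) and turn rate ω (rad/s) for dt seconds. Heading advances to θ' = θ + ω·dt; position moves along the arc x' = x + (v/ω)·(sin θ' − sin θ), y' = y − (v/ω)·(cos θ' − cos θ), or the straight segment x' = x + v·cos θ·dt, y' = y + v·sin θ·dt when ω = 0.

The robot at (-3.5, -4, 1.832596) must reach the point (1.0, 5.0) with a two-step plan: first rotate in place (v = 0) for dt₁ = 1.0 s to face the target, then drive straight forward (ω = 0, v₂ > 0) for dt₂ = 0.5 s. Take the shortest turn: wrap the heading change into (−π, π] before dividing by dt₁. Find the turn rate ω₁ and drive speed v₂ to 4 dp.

heading to target = atan2(5−-4, 1−-3.5) = 1.1071
Δθ = wrap(1.1071 − 1.8326) = -0.7254; ω₁ = Δθ/dt₁ = -0.7254
distance = √((1−-3.5)² + (5−-4)²) = 10.0623; v₂ = distance/dt₂ = 20.1246

ω₁ = -0.7254, v₂ = 20.1246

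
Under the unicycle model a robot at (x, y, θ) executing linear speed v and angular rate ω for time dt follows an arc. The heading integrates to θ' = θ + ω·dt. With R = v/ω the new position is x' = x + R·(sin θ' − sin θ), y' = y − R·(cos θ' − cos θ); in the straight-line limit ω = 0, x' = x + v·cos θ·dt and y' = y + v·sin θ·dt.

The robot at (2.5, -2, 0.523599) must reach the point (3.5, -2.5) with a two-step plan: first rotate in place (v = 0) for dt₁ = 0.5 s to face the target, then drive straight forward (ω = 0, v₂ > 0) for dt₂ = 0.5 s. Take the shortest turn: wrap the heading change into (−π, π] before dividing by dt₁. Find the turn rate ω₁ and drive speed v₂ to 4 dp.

heading to target = atan2(-2.5−-2, 3.5−2.5) = -0.4636
Δθ = wrap(-0.4636 − 0.5236) = -0.9872; ω₁ = Δθ/dt₁ = -1.9745
distance = √((3.5−2.5)² + (-2.5−-2)²) = 1.1180; v₂ = distance/dt₂ = 2.2361

ω₁ = -1.9745, v₂ = 2.2361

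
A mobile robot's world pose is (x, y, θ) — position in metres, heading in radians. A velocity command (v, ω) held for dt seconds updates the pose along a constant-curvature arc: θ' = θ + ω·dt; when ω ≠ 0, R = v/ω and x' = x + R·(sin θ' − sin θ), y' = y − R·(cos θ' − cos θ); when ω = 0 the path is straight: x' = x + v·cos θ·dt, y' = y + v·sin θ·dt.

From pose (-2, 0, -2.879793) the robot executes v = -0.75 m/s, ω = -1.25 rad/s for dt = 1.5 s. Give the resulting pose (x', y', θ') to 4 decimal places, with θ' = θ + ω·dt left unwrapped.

θ' = -2.8798 + -1.25·1.5 = -4.7548
R = v/ω = -0.75/-1.25 = 0.6000
x' = -2 + 0.6000·(sin -4.7548 − sin -2.8798) = -1.2452
y' = 0 − 0.6000·(cos -4.7548 − cos -2.8798) = -0.6050

(-1.2452, -0.6050, -4.7548)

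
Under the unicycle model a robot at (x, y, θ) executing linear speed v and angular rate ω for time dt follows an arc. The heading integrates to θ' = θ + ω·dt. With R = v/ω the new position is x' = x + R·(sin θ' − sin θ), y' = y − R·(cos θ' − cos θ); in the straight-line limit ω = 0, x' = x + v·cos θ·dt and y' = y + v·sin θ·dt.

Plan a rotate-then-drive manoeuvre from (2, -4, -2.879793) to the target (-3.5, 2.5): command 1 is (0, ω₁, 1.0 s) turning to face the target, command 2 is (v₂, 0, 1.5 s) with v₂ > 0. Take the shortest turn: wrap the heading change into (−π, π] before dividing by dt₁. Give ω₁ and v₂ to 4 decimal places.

ω₁ = -1.1303, v₂ = 5.6765

heading to target = atan2(2.5−-4, -3.5−2) = 2.2731
Δθ = wrap(2.2731 − -2.8798) = -1.1303; ω₁ = Δθ/dt₁ = -1.1303
distance = √((-3.5−2)² + (2.5−-4)²) = 8.5147; v₂ = distance/dt₂ = 5.6765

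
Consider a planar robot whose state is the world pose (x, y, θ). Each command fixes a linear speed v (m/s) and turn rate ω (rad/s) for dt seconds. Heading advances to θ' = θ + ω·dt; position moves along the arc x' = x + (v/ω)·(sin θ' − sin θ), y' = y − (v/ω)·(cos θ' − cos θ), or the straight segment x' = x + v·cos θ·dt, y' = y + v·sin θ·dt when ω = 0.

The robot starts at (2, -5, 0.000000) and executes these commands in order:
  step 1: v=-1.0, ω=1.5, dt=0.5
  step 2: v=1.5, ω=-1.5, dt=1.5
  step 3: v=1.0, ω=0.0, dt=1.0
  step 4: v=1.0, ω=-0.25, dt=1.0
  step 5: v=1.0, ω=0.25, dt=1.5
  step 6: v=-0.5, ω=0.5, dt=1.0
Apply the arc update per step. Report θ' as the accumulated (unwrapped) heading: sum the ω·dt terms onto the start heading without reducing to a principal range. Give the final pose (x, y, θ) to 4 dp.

step 1: θ'=0.7500 (R=-0.6667) → pose (1.5456, -5.1789, 0.7500)
step 2: θ'=-1.5000 (R=-1.0000) → pose (3.2247, -5.8398, -1.5000)
step 3: θ'=-1.5000 (straight) → pose (3.2954, -6.8373, -1.5000)
step 4: θ'=-1.7500 (R=-4.0000) → pose (3.2414, -7.8333, -1.7500)
step 5: θ'=-1.3750 (R=4.0000) → pose (3.2538, -9.3244, -1.3750)
step 6: θ'=-0.8750 (R=-1.0000) → pose (3.0404, -8.8780, -0.8750)

(3.0404, -8.8780, -0.8750)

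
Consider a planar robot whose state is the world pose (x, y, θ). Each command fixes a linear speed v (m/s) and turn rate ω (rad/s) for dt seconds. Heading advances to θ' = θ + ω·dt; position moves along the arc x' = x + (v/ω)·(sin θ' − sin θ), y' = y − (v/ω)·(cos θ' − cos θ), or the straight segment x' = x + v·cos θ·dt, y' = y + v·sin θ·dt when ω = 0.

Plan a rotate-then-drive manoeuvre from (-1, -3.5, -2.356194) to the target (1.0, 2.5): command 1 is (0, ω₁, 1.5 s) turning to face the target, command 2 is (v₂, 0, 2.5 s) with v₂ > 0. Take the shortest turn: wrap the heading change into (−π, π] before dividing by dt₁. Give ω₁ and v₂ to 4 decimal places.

heading to target = atan2(2.5−-3.5, 1−-1) = 1.2490
Δθ = wrap(1.2490 − -2.3562) = -2.6779; ω₁ = Δθ/dt₁ = -1.7853
distance = √((1−-1)² + (2.5−-3.5)²) = 6.3246; v₂ = distance/dt₂ = 2.5298

ω₁ = -1.7853, v₂ = 2.5298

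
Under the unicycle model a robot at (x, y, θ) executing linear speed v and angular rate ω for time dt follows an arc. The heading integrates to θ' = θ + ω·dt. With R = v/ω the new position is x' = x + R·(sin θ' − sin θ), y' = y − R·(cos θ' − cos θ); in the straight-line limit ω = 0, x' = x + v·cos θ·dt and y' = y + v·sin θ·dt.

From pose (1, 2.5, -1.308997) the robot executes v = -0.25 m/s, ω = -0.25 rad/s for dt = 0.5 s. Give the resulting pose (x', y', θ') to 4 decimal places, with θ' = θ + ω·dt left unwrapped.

(0.9753, 2.6224, -1.4340)

θ' = -1.3090 + -0.25·0.5 = -1.4340
R = v/ω = -0.25/-0.25 = 1.0000
x' = 1 + 1.0000·(sin -1.4340 − sin -1.3090) = 0.9753
y' = 2.5 − 1.0000·(cos -1.4340 − cos -1.3090) = 2.6224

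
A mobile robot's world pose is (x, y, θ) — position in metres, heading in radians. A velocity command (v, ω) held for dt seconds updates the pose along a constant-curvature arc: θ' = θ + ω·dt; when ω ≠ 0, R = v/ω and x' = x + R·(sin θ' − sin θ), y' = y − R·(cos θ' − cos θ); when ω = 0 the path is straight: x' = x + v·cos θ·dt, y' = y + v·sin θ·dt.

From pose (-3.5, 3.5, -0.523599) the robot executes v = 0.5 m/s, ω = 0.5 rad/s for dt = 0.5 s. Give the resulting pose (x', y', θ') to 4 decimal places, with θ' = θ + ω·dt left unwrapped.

θ' = -0.5236 + 0.5·0.5 = -0.2736
R = v/ω = 0.5/0.5 = 1.0000
x' = -3.5 + 1.0000·(sin -0.2736 − sin -0.5236) = -3.2702
y' = 3.5 − 1.0000·(cos -0.2736 − cos -0.5236) = 3.4032

(-3.2702, 3.4032, -0.2736)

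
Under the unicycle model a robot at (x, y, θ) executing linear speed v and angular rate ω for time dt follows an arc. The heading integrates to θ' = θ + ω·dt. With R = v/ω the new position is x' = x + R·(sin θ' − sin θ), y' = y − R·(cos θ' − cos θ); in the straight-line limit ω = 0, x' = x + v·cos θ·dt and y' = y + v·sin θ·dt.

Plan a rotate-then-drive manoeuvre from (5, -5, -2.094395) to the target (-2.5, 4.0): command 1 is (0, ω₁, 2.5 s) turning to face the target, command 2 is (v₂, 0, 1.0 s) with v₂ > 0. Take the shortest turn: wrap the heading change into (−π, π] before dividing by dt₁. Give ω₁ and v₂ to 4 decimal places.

ω₁ = -0.7693, v₂ = 11.7154

heading to target = atan2(4−-5, -2.5−5) = 2.2655
Δθ = wrap(2.2655 − -2.0944) = -1.9233; ω₁ = Δθ/dt₁ = -0.7693
distance = √((-2.5−5)² + (4−-5)²) = 11.7154; v₂ = distance/dt₂ = 11.7154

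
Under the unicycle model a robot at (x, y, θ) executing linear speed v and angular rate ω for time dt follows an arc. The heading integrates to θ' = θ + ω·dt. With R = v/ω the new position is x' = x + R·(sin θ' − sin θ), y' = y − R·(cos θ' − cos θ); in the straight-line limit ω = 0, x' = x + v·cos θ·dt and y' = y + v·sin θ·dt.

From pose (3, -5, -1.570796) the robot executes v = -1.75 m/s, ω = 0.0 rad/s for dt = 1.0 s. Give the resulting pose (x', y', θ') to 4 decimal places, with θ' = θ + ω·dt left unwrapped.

(3.0000, -3.2500, -1.5708)

θ' = -1.5708 + 0.0·1.0 = -1.5708
ω = 0 → straight: x' = 3 + -1.75·cos(-1.5708)·1.0 = 3.0000
y' = -5 + -1.75·sin(-1.5708)·1.0 = -3.2500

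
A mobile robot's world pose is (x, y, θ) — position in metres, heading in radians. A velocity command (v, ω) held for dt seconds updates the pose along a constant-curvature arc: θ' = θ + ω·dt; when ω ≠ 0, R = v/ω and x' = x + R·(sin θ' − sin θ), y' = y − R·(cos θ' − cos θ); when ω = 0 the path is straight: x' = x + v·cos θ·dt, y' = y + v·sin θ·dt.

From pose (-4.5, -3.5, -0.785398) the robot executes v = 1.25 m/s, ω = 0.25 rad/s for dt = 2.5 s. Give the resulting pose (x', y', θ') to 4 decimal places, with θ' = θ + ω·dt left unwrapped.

(-1.7630, -4.9003, -0.1604)

θ' = -0.7854 + 0.25·2.5 = -0.1604
R = v/ω = 1.25/0.25 = 5.0000
x' = -4.5 + 5.0000·(sin -0.1604 − sin -0.7854) = -1.7630
y' = -3.5 − 5.0000·(cos -0.1604 − cos -0.7854) = -4.9003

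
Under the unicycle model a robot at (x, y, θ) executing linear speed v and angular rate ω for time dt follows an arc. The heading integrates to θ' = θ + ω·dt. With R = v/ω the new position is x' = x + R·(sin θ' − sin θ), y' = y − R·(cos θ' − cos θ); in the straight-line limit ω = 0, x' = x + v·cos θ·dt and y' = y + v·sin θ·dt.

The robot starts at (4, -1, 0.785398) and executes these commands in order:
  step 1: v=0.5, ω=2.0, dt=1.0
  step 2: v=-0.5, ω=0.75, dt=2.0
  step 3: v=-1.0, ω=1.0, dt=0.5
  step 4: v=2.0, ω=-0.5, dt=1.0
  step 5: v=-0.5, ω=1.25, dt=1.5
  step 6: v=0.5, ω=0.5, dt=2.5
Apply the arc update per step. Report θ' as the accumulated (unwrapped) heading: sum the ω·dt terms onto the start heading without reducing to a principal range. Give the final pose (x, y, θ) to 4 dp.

(5.1989, -0.5755, 7.4104)

step 1: θ'=2.7854 (R=0.2500) → pose (3.9104, -0.5889, 2.7854)
step 2: θ'=4.2854 (R=-0.6667) → pose (4.7497, -0.2402, 4.2854)
step 3: θ'=4.7854 (R=-1.0000) → pose (4.8368, 0.2469, 4.7854)
step 4: θ'=4.2854 (R=-4.0000) → pose (4.4883, -1.7014, 4.2854)
step 5: θ'=6.1604 (R=-0.4000) → pose (4.1732, -1.1388, 6.1604)
step 6: θ'=7.4104 (R=1.0000) → pose (5.1989, -0.5755, 7.4104)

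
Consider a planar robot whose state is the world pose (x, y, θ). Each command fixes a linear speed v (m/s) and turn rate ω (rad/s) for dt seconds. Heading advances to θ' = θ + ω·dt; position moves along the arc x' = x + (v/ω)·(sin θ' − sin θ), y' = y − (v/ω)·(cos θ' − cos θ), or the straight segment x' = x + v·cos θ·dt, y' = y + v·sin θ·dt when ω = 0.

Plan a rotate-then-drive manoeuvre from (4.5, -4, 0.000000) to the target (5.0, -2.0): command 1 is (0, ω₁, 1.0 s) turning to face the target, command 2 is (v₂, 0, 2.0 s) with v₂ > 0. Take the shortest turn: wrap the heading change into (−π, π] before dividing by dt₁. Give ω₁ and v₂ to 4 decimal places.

ω₁ = 1.3258, v₂ = 1.0308

heading to target = atan2(-2−-4, 5−4.5) = 1.3258
Δθ = wrap(1.3258 − 0.0000) = 1.3258; ω₁ = Δθ/dt₁ = 1.3258
distance = √((5−4.5)² + (-2−-4)²) = 2.0616; v₂ = distance/dt₂ = 1.0308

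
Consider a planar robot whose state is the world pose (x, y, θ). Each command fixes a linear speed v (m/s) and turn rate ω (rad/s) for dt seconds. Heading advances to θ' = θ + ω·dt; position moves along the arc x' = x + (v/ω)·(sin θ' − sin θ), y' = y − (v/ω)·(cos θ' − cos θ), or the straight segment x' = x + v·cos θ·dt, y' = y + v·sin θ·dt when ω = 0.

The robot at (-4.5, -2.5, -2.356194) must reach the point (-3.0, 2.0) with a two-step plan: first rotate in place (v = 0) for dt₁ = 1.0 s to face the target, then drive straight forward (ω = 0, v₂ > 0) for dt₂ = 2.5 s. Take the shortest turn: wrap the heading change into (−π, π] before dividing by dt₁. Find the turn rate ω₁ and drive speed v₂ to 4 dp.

heading to target = atan2(2−-2.5, -3−-4.5) = 1.2490
Δθ = wrap(1.2490 − -2.3562) = -2.6779; ω₁ = Δθ/dt₁ = -2.6779
distance = √((-3−-4.5)² + (2−-2.5)²) = 4.7434; v₂ = distance/dt₂ = 1.8974

ω₁ = -2.6779, v₂ = 1.8974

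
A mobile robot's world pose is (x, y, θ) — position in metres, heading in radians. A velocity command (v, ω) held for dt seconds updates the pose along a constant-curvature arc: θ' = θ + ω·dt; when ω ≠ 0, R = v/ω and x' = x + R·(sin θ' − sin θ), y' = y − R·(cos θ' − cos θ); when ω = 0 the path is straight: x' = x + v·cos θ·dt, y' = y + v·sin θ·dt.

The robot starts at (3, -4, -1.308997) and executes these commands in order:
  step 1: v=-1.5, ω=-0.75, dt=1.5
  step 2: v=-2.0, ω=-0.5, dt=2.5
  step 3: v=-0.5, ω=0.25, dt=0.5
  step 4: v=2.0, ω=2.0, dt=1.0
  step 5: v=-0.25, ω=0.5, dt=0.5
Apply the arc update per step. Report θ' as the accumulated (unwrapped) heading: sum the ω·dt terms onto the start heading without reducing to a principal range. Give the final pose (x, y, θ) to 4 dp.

(7.0959, -2.4941, -1.3090)

step 1: θ'=-2.4340 (R=2.0000) → pose (3.6318, -1.9625, -2.4340)
step 2: θ'=-3.6840 (R=4.0000) → pose (8.2967, -1.5763, -3.6840)
step 3: θ'=-3.5590 (R=-2.0000) → pose (8.5183, -1.6917, -3.5590)
step 4: θ'=-1.5590 (R=1.0000) → pose (7.1130, -2.6176, -1.5590)
step 5: θ'=-1.3090 (R=-0.5000) → pose (7.0959, -2.4941, -1.3090)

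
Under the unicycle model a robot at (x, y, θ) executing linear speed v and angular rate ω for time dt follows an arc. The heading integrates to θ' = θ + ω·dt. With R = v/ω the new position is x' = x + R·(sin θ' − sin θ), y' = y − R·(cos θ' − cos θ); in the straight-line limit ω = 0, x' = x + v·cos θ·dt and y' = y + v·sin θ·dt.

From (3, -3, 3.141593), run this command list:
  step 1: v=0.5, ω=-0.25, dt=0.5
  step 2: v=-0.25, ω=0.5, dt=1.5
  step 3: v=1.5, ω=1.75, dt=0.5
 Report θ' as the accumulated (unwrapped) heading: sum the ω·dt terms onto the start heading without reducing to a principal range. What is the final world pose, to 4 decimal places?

step 1: θ'=3.0166 (R=-2.0000) → pose (2.7507, -2.9844, 3.0166)
step 2: θ'=3.7666 (R=-0.5000) → pose (3.1055, -2.8938, 3.7666)
step 3: θ'=4.6416 (R=0.8571) → pose (2.7521, -3.5283, 4.6416)

(2.7521, -3.5283, 4.6416)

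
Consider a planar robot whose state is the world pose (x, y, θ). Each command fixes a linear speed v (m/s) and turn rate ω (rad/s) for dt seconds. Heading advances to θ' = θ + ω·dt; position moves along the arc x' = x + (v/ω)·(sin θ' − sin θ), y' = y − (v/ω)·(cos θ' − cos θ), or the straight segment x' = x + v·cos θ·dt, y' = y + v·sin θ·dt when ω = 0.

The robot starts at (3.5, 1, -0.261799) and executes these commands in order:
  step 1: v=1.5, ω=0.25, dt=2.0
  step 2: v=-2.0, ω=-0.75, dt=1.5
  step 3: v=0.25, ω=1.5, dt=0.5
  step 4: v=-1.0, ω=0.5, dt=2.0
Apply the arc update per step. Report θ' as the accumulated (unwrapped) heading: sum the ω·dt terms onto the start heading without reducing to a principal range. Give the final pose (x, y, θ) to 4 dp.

step 1: θ'=0.2382 (R=6.0000) → pose (6.4686, 0.9650, 0.2382)
step 2: θ'=-0.8868 (R=2.6667) → pose (3.7726, 1.8713, -0.8868)
step 3: θ'=-0.1368 (R=0.1667) → pose (3.8791, 1.8115, -0.1368)
step 4: θ'=0.8632 (R=-2.0000) → pose (2.0865, 1.1302, 0.8632)

(2.0865, 1.1302, 0.8632)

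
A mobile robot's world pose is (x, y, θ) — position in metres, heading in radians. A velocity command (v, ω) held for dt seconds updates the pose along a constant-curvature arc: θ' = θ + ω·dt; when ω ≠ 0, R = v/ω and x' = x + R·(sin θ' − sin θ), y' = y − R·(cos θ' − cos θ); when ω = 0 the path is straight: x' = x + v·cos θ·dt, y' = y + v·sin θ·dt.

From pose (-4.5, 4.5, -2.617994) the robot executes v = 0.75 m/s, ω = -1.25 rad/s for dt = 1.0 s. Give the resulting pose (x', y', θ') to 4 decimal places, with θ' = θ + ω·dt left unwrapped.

θ' = -2.6180 + -1.25·1.0 = -3.8680
R = v/ω = 0.75/-1.25 = -0.6000
x' = -4.5 + -0.6000·(sin -3.8680 − sin -2.6180) = -5.1985
y' = 4.5 − -0.6000·(cos -3.8680 − cos -2.6180) = 4.5711

(-5.1985, 4.5711, -3.8680)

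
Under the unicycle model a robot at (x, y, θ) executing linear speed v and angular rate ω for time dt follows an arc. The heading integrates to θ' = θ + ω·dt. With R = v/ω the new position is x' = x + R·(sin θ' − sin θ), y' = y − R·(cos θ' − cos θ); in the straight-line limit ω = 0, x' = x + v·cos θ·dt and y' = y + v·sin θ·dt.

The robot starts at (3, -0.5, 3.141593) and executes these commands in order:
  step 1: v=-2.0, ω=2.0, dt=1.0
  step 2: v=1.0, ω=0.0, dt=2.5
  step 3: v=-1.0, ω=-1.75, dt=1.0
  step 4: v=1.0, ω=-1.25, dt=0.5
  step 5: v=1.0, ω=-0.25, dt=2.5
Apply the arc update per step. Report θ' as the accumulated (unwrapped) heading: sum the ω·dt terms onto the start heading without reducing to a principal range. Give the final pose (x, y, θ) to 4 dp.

(2.9362, 1.0259, 2.1416)

step 1: θ'=5.1416 (R=-1.0000) → pose (3.9093, 0.9161, 5.1416)
step 2: θ'=5.1416 (straight) → pose (4.9497, -1.3571, 5.1416)
step 3: θ'=3.3916 (R=0.5714) → pose (5.3279, -0.5656, 3.3916)
step 4: θ'=2.7666 (R=-0.8000) → pose (4.8369, -0.5349, 2.7666)
step 5: θ'=2.1416 (R=-4.0000) → pose (2.9362, 1.0259, 2.1416)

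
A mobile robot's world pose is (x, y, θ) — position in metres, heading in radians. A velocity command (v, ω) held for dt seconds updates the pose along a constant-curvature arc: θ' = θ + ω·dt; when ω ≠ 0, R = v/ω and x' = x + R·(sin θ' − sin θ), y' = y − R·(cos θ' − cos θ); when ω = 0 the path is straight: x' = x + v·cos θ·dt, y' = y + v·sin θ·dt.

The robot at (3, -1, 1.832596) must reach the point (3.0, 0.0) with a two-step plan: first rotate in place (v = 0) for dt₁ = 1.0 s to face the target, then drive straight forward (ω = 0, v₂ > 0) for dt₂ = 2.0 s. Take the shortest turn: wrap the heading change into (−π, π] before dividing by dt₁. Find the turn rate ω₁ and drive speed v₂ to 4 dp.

heading to target = atan2(0−-1, 3−3) = 1.5708
Δθ = wrap(1.5708 − 1.8326) = -0.2618; ω₁ = Δθ/dt₁ = -0.2618
distance = √((3−3)² + (0−-1)²) = 1.0000; v₂ = distance/dt₂ = 0.5000

ω₁ = -0.2618, v₂ = 0.5000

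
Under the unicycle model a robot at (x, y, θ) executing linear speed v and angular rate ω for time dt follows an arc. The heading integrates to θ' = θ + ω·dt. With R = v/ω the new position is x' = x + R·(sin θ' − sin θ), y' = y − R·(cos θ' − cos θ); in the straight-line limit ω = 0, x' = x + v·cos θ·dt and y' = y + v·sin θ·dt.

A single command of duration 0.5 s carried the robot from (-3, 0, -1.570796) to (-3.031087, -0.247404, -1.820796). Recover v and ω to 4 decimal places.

v = 0.5000, ω = -0.5000

Δθ = -1.820796 − -1.570796 = -0.250000
ω = Δθ/dt = -0.250000/0.5 = -0.5000
R = −Δy/(cos θ' − cos θ) = -1.0000
v = R·ω = -1.0000·-0.5000 = 0.5000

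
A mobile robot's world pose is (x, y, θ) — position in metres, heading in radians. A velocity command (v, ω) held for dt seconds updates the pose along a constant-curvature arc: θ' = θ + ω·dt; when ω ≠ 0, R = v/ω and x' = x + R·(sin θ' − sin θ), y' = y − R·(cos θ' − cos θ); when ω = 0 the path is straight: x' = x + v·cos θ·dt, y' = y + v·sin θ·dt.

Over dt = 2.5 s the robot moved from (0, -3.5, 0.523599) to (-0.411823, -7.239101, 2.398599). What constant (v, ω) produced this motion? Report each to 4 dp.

v = -1.7500, ω = 0.7500

Δθ = 2.398599 − 0.523599 = 1.875000
ω = Δθ/dt = 1.875000/2.5 = 0.7500
R = −Δy/(cos θ' − cos θ) = -2.3333
v = R·ω = -2.3333·0.7500 = -1.7500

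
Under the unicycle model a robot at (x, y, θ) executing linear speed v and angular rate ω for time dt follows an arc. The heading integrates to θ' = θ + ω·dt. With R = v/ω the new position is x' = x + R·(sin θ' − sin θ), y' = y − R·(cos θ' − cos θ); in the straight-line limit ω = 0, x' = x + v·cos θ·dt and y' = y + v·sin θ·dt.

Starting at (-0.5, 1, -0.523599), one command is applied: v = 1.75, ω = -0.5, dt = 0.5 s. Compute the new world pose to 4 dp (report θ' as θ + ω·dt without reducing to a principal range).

(0.1955, 0.4728, -0.7736)

θ' = -0.5236 + -0.5·0.5 = -0.7736
R = v/ω = 1.75/-0.5 = -3.5000
x' = -0.5 + -3.5000·(sin -0.7736 − sin -0.5236) = 0.1955
y' = 1 − -3.5000·(cos -0.7736 − cos -0.5236) = 0.4728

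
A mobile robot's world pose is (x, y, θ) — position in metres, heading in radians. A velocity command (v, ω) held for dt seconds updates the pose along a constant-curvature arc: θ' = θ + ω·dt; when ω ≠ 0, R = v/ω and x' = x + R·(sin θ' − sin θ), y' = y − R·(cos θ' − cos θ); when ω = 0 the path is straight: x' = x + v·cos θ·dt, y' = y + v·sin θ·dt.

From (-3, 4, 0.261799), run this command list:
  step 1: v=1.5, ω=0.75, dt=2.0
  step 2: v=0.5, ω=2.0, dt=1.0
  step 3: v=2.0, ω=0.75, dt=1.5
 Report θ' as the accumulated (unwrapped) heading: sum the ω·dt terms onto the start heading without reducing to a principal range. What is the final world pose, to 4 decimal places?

(-3.0211, 3.8348, 4.8868)

step 1: θ'=1.7618 (R=2.0000) → pose (-1.5540, 6.3115, 1.7618)
step 2: θ'=3.7618 (R=0.2500) → pose (-1.9448, 6.4675, 3.7618)
step 3: θ'=4.8868 (R=2.6667) → pose (-3.0211, 3.8348, 4.8868)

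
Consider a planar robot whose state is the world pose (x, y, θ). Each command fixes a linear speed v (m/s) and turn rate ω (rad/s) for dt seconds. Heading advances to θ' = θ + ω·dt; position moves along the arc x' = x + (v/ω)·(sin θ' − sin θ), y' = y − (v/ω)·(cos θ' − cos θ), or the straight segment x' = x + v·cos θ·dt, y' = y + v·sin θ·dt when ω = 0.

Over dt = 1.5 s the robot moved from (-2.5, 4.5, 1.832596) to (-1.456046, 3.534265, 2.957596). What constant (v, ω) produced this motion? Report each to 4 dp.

v = -1.0000, ω = 0.7500

Δθ = 2.957596 − 1.832596 = 1.125000
ω = Δθ/dt = 1.125000/1.5 = 0.7500
R = Δx/(sin θ' − sin θ) = -1.3333
v = R·ω = -1.3333·0.7500 = -1.0000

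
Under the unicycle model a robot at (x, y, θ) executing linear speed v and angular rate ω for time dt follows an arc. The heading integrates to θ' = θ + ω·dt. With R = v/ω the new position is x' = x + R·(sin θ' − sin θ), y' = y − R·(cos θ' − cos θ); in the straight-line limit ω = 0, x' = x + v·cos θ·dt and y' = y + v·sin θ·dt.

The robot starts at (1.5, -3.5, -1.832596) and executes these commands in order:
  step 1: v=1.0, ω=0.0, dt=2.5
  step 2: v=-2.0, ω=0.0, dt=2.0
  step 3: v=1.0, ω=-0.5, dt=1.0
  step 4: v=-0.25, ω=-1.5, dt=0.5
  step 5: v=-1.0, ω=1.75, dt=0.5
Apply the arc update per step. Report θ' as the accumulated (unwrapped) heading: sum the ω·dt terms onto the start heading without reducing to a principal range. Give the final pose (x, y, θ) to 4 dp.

step 1: θ'=-1.8326 (straight) → pose (0.8530, -5.9148, -1.8326)
step 2: θ'=-1.8326 (straight) → pose (1.8882, -2.0511, -1.8326)
step 3: θ'=-2.3326 (R=-2.0000) → pose (1.4036, -2.9139, -2.3326)
step 4: θ'=-3.0826 (R=0.1667) → pose (1.5143, -2.8626, -3.0826)
step 5: θ'=-2.2076 (R=-0.5714) → pose (1.9401, -2.6319, -2.2076)

(1.9401, -2.6319, -2.2076)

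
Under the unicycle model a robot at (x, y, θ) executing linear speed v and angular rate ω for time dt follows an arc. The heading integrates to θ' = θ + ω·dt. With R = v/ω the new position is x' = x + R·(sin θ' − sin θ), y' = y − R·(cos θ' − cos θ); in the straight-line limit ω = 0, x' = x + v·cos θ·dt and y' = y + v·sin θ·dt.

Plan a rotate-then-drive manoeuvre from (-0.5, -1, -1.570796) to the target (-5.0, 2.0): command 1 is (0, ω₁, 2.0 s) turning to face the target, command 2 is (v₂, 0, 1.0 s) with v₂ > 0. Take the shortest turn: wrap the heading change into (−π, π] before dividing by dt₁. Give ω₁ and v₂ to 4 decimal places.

ω₁ = -1.0794, v₂ = 5.4083

heading to target = atan2(2−-1, -5−-0.5) = 2.5536
Δθ = wrap(2.5536 − -1.5708) = -2.1588; ω₁ = Δθ/dt₁ = -1.0794
distance = √((-5−-0.5)² + (2−-1)²) = 5.4083; v₂ = distance/dt₂ = 5.4083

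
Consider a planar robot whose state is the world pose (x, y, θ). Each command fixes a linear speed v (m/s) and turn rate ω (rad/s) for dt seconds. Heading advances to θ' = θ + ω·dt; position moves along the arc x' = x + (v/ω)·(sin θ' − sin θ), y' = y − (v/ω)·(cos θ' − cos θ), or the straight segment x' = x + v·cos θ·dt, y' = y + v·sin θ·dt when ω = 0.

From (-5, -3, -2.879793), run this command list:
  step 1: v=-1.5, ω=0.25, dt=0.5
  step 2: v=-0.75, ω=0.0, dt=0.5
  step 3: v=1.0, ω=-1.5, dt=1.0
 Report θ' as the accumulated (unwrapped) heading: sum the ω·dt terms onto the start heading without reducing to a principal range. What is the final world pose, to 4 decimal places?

(-4.7918, -2.2968, -4.2548)

step 1: θ'=-2.7548 (R=-6.0000) → pose (-4.2896, -2.7612, -2.7548)
step 2: θ'=-2.7548 (straight) → pose (-3.9423, -2.6197, -2.7548)
step 3: θ'=-4.2548 (R=-0.6667) → pose (-4.7918, -2.2968, -4.2548)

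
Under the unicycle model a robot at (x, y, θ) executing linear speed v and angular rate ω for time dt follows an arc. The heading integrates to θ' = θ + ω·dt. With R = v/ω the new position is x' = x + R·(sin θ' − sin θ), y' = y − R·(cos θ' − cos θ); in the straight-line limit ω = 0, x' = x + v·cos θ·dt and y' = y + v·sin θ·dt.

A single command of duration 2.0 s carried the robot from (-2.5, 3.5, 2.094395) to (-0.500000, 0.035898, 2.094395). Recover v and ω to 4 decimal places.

v = -2.0000, ω = 0.0000

Δθ = 2.094395 − 2.094395 = 0.000000
ω = Δθ/dt = 0.000000/2.0 = 0.0000
ω = 0 → v = (Δx·cos θ + Δy·sin θ)/dt = -2.0000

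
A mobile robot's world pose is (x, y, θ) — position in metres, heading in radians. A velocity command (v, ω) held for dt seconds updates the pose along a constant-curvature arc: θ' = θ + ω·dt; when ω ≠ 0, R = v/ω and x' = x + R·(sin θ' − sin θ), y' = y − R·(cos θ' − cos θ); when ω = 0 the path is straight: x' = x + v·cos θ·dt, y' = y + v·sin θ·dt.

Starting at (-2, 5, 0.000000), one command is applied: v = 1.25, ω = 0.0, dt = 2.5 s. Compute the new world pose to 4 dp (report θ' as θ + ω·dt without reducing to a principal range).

θ' = 0.0000 + 0.0·2.5 = 0.0000
ω = 0 → straight: x' = -2 + 1.25·cos(0.0000)·2.5 = 1.1250
y' = 5 + 1.25·sin(0.0000)·2.5 = 5.0000

(1.1250, 5.0000, 0.0000)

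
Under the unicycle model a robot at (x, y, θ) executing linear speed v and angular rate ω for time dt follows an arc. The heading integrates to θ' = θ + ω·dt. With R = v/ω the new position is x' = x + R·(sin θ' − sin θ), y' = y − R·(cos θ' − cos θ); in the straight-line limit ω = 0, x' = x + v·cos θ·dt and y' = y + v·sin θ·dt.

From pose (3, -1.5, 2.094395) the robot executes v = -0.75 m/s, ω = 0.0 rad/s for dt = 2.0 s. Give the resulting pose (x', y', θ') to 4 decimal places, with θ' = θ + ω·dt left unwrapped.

(3.7500, -2.7990, 2.0944)

θ' = 2.0944 + 0.0·2.0 = 2.0944
ω = 0 → straight: x' = 3 + -0.75·cos(2.0944)·2.0 = 3.7500
y' = -1.5 + -0.75·sin(2.0944)·2.0 = -2.7990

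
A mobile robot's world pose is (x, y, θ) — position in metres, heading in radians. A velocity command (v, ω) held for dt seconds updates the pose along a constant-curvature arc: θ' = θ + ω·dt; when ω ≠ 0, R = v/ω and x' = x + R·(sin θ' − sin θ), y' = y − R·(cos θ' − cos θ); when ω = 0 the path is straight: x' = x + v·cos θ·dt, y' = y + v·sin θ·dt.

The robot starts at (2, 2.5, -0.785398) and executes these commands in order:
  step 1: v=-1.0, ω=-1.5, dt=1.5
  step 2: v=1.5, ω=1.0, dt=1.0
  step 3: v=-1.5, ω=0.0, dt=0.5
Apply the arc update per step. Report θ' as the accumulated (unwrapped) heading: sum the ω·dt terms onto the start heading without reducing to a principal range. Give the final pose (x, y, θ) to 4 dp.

step 1: θ'=-3.0354 (R=0.6667) → pose (2.4007, 3.6343, -3.0354)
step 2: θ'=-2.0354 (R=1.5000) → pose (1.2187, 2.8149, -2.0354)
step 3: θ'=-2.0354 (straight) → pose (1.5548, 3.4854, -2.0354)

(1.5548, 3.4854, -2.0354)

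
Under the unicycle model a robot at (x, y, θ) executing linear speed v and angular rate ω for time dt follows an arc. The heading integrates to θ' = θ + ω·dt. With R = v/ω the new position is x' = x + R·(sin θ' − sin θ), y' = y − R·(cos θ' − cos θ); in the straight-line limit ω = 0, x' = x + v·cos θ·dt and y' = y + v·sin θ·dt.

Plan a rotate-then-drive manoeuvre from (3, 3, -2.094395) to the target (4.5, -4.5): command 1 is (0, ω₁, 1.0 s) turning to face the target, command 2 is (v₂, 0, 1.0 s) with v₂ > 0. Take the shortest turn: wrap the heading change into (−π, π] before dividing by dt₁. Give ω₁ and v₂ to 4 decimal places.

ω₁ = 0.7210, v₂ = 7.6485

heading to target = atan2(-4.5−3, 4.5−3) = -1.3734
Δθ = wrap(-1.3734 − -2.0944) = 0.7210; ω₁ = Δθ/dt₁ = 0.7210
distance = √((4.5−3)² + (-4.5−3)²) = 7.6485; v₂ = distance/dt₂ = 7.6485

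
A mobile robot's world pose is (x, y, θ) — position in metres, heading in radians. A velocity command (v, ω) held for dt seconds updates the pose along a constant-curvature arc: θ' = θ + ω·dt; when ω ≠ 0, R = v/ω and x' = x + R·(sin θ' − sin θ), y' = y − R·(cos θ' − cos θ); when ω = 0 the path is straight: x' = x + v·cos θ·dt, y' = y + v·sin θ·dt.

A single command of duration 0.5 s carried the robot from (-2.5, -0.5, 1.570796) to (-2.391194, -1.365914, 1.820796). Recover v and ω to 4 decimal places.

v = -1.7500, ω = 0.5000

Δθ = 1.820796 − 1.570796 = 0.250000
ω = Δθ/dt = 0.250000/0.5 = 0.5000
R = −Δy/(cos θ' − cos θ) = -3.5000
v = R·ω = -3.5000·0.5000 = -1.7500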